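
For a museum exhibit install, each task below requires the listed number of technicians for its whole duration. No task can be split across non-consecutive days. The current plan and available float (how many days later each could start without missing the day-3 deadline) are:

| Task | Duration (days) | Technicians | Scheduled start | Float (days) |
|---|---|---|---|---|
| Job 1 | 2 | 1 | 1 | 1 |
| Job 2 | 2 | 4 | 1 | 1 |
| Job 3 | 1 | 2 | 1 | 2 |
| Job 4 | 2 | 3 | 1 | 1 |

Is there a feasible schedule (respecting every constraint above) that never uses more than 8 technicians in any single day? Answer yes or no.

yes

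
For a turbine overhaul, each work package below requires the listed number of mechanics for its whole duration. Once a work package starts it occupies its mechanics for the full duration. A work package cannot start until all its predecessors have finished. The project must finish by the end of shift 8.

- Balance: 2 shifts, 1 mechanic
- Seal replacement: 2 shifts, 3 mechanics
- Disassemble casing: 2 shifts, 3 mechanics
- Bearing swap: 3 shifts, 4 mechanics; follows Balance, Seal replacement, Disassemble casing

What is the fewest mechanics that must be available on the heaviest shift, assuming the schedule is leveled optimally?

4

Early-start (Balance@1, Seal replacement@1, Disassemble casing@1, Bearing swap@3) gives peak 7: s1:7  s2:7  s3:4  s4:4  s5:4  s6:0  s7:0  s8:0.
Shift Disassemble casing→3, Bearing swap→5.
Schedule Balance@1, Seal replacement@1, Disassemble casing@3, Bearing swap@5: s1:4  s2:4  s3:3  s4:3  s5:4  s6:4  s7:4  s8:0 — peak 4.
Total mechanic-shifts = 26 over 8 shifts ⇒ peak ≥ ⌈26/8⌉ = 4, so 4 is optimal.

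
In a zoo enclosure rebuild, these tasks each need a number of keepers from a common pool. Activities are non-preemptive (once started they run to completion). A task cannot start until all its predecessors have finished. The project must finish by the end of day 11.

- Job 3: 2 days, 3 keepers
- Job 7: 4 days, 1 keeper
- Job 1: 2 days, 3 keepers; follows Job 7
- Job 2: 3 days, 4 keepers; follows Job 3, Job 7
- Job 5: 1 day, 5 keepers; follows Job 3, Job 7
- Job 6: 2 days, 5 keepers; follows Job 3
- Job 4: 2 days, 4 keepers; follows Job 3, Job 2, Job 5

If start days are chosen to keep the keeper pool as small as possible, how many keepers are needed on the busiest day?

7

Early-start (Job 3@1, Job 7@1, Job 1@5, Job 2@5, Job 5@5, Job 6@3, Job 4@8) gives peak 12: d1:4  d2:4  d3:6  d4:6  d5:12  d6:7  d7:4  d8:4  d9:4  d10:0  d11:0.
Shift Job 5→8, Job 4→9.
Schedule Job 3@1, Job 7@1, Job 1@5, Job 2@5, Job 5@8, Job 6@3, Job 4@9: d1:4  d2:4  d3:6  d4:6  d5:7  d6:7  d7:4  d8:5  d9:4  d10:4  d11:0 — peak 7.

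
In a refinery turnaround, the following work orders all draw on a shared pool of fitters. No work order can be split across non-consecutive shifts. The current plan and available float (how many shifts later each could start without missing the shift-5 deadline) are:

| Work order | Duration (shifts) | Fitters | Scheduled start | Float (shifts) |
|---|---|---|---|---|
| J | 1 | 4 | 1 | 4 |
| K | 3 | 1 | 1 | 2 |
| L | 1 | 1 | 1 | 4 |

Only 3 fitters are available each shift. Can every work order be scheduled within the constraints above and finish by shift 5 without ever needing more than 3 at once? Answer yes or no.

The minimum achievable peak is 4; 3 < 4, so no feasible schedule stays within the cap.

no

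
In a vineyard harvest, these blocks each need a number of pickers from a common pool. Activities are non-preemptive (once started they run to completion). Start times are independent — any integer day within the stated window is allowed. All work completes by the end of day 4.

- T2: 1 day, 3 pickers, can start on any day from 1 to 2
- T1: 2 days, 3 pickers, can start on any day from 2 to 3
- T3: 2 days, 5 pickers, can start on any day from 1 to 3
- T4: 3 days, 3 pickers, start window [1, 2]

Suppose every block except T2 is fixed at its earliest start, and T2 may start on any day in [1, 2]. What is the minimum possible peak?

T2@1: d1:11  d2:11  d3:6  d4:0 → peak 11
T2@2: d1:8  d2:14  d3:6  d4:0 → peak 14
Best is T2@1, peak 11.

11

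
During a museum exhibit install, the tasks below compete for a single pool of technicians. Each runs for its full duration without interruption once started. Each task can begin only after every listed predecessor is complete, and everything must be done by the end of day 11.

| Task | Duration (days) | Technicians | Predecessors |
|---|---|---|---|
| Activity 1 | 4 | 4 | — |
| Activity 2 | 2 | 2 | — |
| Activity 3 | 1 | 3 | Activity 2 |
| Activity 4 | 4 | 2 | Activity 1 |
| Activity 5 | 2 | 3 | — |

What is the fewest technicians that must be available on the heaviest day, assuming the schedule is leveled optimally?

Early-start (Activity 1@1, Activity 2@1, Activity 3@3, Activity 4@5, Activity 5@1) gives peak 9: d1:9  d2:9  d3:7  d4:4  d5:2  d6:2  d7:2  d8:2  d9:0  d10:0  d11:0.
Shift Activity 2→5, Activity 3→9, Activity 5→10.
Schedule Activity 1@1, Activity 2@5, Activity 3@9, Activity 4@5, Activity 5@10: d1:4  d2:4  d3:4  d4:4  d5:4  d6:4  d7:2  d8:2  d9:3  d10:3  d11:3 — peak 4.
Total technician-days = 37 over 11 days ⇒ peak ≥ ⌈37/11⌉ = 4, so 4 is optimal.

4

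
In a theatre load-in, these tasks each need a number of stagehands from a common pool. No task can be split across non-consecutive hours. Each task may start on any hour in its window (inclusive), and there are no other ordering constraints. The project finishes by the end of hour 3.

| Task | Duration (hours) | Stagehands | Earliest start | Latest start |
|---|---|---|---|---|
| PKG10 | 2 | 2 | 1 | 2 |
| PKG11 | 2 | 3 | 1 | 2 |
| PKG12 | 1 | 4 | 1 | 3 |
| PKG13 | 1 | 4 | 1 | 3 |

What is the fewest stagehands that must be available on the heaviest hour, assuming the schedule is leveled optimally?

Early-start (PKG10@1, PKG11@1, PKG12@1, PKG13@1) gives peak 13: h1:13  h2:5  h3:0.
Shift PKG11→2, PKG13→3.
Schedule PKG10@1, PKG11@2, PKG12@1, PKG13@3: h1:6  h2:5  h3:7 — peak 7.

7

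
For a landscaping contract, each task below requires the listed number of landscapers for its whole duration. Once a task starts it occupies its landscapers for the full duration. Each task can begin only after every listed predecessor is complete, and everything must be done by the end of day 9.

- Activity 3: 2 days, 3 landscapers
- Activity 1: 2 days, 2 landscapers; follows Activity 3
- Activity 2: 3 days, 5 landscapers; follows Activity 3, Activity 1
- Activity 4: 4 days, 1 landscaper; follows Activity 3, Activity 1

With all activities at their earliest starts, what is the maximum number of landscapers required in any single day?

Early-start schedule: Activity 3@1, Activity 1@3, Activity 2@5, Activity 4@5.
Load per day: day 1: 3, day 2: 3, day 3: 2, day 4: 2, day 5: 6, day 6: 6, day 7: 6, day 8: 1, day 9: 0.
Peak is 6.

6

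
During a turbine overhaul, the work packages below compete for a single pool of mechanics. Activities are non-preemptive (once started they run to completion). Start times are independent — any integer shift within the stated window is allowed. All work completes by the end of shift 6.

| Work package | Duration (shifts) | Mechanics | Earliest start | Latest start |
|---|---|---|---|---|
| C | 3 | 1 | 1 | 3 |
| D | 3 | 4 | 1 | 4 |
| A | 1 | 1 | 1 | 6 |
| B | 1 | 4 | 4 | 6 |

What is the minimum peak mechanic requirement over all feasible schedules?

5

Early-start (C@1, D@1, A@1, B@4) gives peak 6: s1:6  s2:5  s3:5  s4:4  s5:0  s6:0.
Shift A→4.
Schedule C@1, D@1, A@4, B@4: s1:5  s2:5  s3:5  s4:5  s5:0  s6:0 — peak 5.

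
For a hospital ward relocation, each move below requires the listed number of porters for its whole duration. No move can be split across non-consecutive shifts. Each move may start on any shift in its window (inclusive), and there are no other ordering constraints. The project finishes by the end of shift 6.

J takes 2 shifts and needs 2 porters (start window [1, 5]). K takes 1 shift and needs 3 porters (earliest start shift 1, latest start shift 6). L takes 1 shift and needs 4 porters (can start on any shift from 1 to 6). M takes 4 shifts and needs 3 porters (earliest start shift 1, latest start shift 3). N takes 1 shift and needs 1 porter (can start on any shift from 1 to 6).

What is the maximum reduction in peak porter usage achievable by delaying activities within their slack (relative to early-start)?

Early-start peak: s1:13  s2:5  s3:3  s4:3  s5:0  s6:0 ⇒ 13.
Leveled (J@1, K@1, L@6, M@2, N@3): s1:5  s2:5  s3:4  s4:3  s5:3  s6:4 ⇒ 5.
Reduction 13 − 5 = 8.

8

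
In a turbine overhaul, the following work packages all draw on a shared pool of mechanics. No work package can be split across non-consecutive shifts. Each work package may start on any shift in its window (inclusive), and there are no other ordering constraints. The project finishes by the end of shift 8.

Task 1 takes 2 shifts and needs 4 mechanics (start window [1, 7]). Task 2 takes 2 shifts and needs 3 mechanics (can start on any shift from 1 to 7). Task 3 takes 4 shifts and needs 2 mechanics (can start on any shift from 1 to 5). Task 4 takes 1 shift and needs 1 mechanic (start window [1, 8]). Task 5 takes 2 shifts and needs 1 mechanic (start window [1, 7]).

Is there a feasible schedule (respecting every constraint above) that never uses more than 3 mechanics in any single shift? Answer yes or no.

Total mechanic-shifts = 25; over 8 shifts the average is 25/8 > 3, so some shift must exceed 3.

no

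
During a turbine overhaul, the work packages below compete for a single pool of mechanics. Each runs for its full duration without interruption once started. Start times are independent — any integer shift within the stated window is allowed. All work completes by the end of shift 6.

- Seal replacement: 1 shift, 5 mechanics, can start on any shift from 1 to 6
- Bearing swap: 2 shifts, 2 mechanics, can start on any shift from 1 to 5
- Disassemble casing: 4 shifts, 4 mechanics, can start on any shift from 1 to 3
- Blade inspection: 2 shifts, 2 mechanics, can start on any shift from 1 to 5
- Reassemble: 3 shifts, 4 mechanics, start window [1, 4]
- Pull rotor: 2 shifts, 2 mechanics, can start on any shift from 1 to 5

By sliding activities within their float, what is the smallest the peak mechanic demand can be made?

Early-start (Seal replacement@1, Bearing swap@1, Disassemble casing@1, Blade inspection@1, Reassemble@1, Pull rotor@1) gives peak 19: s1:19  s2:14  s3:8  s4:4  s5:0  s6:0.
Shift Disassemble casing→3, Blade inspection→2, Reassemble→4, Pull rotor→2.
Schedule Seal replacement@1, Bearing swap@1, Disassemble casing@3, Blade inspection@2, Reassemble@4, Pull rotor@2: s1:7  s2:6  s3:8  s4:8  s5:8  s6:8 — peak 8.
Total mechanic-shifts = 45 over 6 shifts ⇒ peak ≥ ⌈45/6⌉ = 8, so 8 is optimal.

8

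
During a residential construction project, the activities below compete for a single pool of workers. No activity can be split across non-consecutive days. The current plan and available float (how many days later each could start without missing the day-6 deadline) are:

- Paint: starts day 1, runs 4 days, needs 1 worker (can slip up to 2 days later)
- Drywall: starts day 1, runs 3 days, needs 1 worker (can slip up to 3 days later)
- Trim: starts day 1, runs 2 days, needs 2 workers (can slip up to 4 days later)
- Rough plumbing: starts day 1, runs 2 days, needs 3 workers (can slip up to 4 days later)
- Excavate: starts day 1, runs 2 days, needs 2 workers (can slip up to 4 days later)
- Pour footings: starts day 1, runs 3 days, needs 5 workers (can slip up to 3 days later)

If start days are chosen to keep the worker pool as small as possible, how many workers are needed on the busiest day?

Early-start (Paint@1, Drywall@1, Trim@1, Rough plumbing@1, Excavate@1, Pour footings@1) gives peak 14: d1:14  d2:14  d3:7  d4:1  d5:0  d6:0.
Shift Excavate→5, Pour footings→3.
Schedule Paint@1, Drywall@1, Trim@1, Rough plumbing@1, Excavate@5, Pour footings@3: d1:7  d2:7  d3:7  d4:6  d5:7  d6:2 — peak 7.

7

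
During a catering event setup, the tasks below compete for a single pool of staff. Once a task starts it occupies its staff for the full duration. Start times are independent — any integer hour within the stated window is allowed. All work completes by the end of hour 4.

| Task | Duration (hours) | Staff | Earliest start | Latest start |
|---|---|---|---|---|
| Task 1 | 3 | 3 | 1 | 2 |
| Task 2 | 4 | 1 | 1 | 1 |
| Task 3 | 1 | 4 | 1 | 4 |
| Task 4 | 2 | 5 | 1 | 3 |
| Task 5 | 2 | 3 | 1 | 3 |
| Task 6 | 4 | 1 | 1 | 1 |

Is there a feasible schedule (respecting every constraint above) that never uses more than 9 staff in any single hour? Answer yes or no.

no

Total staffer-hours = 37; over 4 hours the average is 37/4 > 9, so some hour must exceed 9.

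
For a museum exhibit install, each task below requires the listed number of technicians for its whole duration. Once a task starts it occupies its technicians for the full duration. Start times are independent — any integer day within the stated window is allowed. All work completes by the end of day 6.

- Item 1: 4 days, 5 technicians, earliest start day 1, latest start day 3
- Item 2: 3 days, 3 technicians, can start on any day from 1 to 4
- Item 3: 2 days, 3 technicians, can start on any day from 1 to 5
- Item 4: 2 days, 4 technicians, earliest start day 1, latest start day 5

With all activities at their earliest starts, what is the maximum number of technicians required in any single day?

15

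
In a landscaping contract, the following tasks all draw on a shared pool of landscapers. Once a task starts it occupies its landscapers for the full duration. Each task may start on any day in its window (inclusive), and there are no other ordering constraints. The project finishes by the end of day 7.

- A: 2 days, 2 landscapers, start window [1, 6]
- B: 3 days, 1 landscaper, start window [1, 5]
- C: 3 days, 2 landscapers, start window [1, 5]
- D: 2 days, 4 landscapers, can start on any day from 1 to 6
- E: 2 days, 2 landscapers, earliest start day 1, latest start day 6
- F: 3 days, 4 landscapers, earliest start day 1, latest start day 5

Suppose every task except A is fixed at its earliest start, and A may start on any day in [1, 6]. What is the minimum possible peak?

A@1: d1:15  d2:15  d3:7  d4:0  d5:0  d6:0  d7:0 → peak 15
A@2: d1:13  d2:15  d3:9  d4:0  d5:0  d6:0  d7:0 → peak 15
A@3: d1:13  d2:13  d3:9  d4:2  d5:0  d6:0  d7:0 → peak 13
A@4: d1:13  d2:13  d3:7  d4:2  d5:2  d6:0  d7:0 → peak 13
A@5: d1:13  d2:13  d3:7  d4:0  d5:2  d6:2  d7:0 → peak 13
A@6: d1:13  d2:13  d3:7  d4:0  d5:0  d6:2  d7:2 → peak 13
Best is A@3, peak 13.

13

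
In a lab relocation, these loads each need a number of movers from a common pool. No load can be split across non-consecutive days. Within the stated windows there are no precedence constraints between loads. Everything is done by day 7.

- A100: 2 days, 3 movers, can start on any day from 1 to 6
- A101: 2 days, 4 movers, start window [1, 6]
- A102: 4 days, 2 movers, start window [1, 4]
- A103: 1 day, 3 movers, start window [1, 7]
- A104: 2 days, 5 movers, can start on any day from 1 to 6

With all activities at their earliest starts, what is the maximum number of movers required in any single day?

17

Early-start schedule: A100@1, A101@1, A102@1, A103@1, A104@1.
Load per day: day 1: 17, day 2: 14, day 3: 2, day 4: 2, day 5: 0, day 6: 0, day 7: 0.
Peak is 17.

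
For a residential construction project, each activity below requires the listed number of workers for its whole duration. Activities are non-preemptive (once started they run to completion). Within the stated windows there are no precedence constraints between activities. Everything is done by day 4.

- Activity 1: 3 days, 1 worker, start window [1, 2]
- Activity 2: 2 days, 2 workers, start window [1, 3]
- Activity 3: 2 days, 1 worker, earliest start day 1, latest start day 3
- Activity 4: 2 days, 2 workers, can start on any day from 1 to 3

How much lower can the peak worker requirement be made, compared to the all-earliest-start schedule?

Early-start peak: d1:6  d2:6  d3:1  d4:0 ⇒ 6.
Leveled (Activity 1@1, Activity 2@1, Activity 3@1, Activity 4@3): d1:4  d2:4  d3:3  d4:2 ⇒ 4.
Reduction 6 − 4 = 2.

2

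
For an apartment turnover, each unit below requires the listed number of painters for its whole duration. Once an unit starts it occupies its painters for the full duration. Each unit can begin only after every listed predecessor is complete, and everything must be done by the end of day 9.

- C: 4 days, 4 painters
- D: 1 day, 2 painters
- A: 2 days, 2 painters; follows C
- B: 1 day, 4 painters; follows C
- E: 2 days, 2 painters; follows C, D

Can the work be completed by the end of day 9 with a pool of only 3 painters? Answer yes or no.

no

Total painter-days = 30; over 9 days the average is 30/9 > 3, so some day must exceed 3.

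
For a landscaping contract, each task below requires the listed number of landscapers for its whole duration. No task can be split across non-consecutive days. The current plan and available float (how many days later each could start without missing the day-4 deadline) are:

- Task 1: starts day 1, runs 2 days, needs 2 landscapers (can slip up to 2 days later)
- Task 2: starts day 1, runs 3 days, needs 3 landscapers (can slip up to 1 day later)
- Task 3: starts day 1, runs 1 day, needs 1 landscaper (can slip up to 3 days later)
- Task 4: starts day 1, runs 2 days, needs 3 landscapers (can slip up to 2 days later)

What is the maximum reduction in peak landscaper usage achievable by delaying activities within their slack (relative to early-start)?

Early-start peak: d1:9  d2:8  d3:3  d4:0 ⇒ 9.
Leveled (Task 1@1, Task 2@1, Task 3@1, Task 4@3): d1:6  d2:5  d3:6  d4:3 ⇒ 6.
Reduction 9 − 6 = 3.

3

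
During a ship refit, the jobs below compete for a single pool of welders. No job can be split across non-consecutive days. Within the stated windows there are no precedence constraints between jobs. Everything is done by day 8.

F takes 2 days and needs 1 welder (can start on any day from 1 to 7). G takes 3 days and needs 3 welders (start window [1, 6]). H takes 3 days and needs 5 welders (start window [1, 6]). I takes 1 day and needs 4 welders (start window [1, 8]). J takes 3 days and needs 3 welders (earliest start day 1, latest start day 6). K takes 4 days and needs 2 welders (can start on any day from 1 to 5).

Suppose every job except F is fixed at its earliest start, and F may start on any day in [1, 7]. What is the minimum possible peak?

17

F@1: d1:18  d2:14  d3:13  d4:2  d5:0  d6:0  d7:0  d8:0 → peak 18
F@2: d1:17  d2:14  d3:14  d4:2  d5:0  d6:0  d7:0  d8:0 → peak 17
F@3: d1:17  d2:13  d3:14  d4:3  d5:0  d6:0  d7:0  d8:0 → peak 17
F@4: d1:17  d2:13  d3:13  d4:3  d5:1  d6:0  d7:0  d8:0 → peak 17
F@5: d1:17  d2:13  d3:13  d4:2  d5:1  d6:1  d7:0  d8:0 → peak 17
F@6: d1:17  d2:13  d3:13  d4:2  d5:0  d6:1  d7:1  d8:0 → peak 17
F@7: d1:17  d2:13  d3:13  d4:2  d5:0  d6:0  d7:1  d8:1 → peak 17
Best is F@2, peak 17.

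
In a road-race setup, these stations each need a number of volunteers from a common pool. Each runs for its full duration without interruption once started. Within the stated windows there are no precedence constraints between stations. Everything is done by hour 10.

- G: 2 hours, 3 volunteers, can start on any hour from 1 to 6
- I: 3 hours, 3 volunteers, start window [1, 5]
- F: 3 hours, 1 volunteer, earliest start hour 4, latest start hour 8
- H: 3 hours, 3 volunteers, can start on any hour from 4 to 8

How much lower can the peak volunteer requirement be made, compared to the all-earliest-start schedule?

Early-start peak: h1:6  h2:6  h3:3  h4:4  h5:4  h6:4  h7:0  h8:0  h9:0  h10:0 ⇒ 6.
Leveled (G@1, I@3, F@4, H@6): h1:3  h2:3  h3:3  h4:4  h5:4  h6:4  h7:3  h8:3  h9:0  h10:0 ⇒ 4.
Reduction 6 − 4 = 2.

2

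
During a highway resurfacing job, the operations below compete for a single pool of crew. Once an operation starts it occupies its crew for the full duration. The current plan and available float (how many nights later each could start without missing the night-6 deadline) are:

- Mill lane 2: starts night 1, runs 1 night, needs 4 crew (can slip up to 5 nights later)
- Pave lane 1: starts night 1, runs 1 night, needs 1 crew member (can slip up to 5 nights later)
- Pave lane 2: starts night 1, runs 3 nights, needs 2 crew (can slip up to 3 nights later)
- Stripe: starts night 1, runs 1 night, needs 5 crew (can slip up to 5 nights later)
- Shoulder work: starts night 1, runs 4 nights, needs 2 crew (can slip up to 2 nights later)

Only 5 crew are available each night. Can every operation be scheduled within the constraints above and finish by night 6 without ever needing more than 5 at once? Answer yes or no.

Schedule Mill lane 2@1, Pave lane 1@1, Pave lane 2@2, Stripe@6, Shoulder work@2: n1:5  n2:4  n3:4  n4:4  n5:2  n6:5 — peak 5 ≤ 5.

yes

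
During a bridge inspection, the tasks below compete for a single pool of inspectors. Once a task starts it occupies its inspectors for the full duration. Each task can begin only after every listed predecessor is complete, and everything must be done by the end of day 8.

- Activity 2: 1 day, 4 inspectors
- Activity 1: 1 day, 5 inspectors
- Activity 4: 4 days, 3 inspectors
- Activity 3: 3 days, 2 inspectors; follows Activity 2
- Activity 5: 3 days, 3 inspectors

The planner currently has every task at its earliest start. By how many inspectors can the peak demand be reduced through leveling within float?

Early-start peak: d1:15  d2:8  d3:8  d4:5  d5:0  d6:0  d7:0  d8:0 ⇒ 15.
Leveled (Activity 2@1, Activity 1@2, Activity 4@3, Activity 3@3, Activity 5@6): d1:4  d2:5  d3:5  d4:5  d5:5  d6:6  d7:3  d8:3 ⇒ 6.
Reduction 15 − 6 = 9.

9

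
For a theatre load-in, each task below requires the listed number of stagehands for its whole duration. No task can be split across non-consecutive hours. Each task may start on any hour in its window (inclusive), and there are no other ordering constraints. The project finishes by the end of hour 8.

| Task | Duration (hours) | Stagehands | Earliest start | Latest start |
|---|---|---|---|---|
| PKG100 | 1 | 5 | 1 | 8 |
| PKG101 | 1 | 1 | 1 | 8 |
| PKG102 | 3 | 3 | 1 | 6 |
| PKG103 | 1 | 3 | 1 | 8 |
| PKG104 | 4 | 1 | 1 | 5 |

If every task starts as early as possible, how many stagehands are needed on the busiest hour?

Early-start schedule: PKG100@1, PKG101@1, PKG102@1, PKG103@1, PKG104@1.
Load per hour: hour 1: 13, hour 2: 4, hour 3: 4, hour 4: 1, hour 5: 0, hour 6: 0, hour 7: 0, hour 8: 0.
Peak is 13.

13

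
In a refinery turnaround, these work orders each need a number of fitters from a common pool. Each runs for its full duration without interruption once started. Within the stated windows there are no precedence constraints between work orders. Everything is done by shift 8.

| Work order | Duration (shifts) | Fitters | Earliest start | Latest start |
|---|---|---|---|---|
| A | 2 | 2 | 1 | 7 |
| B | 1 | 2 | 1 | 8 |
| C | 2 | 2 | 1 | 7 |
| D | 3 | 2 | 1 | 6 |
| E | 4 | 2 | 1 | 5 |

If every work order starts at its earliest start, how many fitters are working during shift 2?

At early start, shift 2 has: A, C, D, E.
Demand: 2 + 2 + 2 + 2 = 8.

8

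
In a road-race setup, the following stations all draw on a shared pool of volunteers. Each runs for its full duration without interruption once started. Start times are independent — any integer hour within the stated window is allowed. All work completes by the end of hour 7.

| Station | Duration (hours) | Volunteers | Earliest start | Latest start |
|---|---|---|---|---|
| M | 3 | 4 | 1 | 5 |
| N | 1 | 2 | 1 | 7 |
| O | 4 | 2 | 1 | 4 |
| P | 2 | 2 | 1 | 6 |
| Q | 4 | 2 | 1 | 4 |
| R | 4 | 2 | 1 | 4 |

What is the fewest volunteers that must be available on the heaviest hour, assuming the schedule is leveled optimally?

6

Early-start (M@1, N@1, O@1, P@1, Q@1, R@1) gives peak 14: h1:14  h2:12  h3:10  h4:6  h5:0  h6:0  h7:0.
Shift O→2, P→6, Q→4, R→4.
Schedule M@1, N@1, O@2, P@6, Q@4, R@4: h1:6  h2:6  h3:6  h4:6  h5:6  h6:6  h7:6 — peak 6.
Total volunteer-hours = 42 over 7 hours ⇒ peak ≥ ⌈42/7⌉ = 6, so 6 is optimal.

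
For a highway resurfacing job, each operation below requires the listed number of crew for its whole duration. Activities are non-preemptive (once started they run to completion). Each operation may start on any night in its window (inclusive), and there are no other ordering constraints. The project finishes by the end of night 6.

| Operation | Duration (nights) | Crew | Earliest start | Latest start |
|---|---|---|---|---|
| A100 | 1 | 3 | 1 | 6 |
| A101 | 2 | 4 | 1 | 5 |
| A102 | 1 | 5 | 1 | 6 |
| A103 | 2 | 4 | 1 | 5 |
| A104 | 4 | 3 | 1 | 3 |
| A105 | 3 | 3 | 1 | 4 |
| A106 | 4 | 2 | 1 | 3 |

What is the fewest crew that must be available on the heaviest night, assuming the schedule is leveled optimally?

10

Early-start (A100@1, A101@1, A102@1, A103@1, A104@1, A105@1, A106@1) gives peak 24: n1:24  n2:16  n3:8  n4:5  n5:0  n6:0.
Shift A102→3, A103→5, A105→4, A106→2.
Schedule A100@1, A101@1, A102@3, A103@5, A104@1, A105@4, A106@2: n1:10  n2:9  n3:10  n4:8  n5:9  n6:7 — peak 10.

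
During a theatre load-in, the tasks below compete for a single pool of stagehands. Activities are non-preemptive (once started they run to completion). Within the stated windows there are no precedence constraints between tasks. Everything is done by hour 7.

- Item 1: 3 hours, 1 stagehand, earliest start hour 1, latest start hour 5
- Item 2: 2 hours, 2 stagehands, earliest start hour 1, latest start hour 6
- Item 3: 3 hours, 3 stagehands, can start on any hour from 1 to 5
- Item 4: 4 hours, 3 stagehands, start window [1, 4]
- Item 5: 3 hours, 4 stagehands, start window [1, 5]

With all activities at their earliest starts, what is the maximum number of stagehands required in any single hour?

Early-start schedule: Item 1@1, Item 2@1, Item 3@1, Item 4@1, Item 5@1.
Load per hour: hour 1: 13, hour 2: 13, hour 3: 11, hour 4: 3, hour 5: 0, hour 6: 0, hour 7: 0.
Peak is 13.

13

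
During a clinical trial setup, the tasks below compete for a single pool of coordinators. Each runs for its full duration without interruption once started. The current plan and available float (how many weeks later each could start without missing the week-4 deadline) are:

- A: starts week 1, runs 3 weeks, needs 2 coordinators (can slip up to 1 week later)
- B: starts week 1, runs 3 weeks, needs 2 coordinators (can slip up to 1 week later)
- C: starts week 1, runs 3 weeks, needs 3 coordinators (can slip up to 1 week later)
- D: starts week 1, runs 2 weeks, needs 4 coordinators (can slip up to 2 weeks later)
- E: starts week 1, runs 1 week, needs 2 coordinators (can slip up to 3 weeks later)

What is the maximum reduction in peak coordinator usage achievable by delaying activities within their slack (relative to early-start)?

Early-start peak: w1:13  w2:11  w3:7  w4:0 ⇒ 13.
Leveled (A@1, B@1, C@1, D@1, E@3): w1:11  w2:11  w3:9  w4:0 ⇒ 11.
Reduction 13 − 11 = 2.

2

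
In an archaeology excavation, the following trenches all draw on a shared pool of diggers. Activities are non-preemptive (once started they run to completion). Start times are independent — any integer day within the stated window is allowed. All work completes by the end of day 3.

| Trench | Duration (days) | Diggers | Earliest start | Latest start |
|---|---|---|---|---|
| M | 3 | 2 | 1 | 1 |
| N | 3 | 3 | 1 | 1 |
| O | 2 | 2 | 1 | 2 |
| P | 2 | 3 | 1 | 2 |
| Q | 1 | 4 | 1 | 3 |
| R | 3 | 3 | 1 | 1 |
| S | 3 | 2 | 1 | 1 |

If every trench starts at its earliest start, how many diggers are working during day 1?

19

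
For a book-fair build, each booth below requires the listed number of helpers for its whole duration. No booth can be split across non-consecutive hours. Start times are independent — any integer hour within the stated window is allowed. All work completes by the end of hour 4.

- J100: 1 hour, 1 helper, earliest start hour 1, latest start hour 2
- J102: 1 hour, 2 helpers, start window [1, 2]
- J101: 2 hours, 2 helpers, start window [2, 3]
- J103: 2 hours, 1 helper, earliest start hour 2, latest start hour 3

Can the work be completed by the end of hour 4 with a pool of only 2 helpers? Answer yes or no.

Total helper-hours = 9; over 4 hours the average is 9/4 > 2, so some hour must exceed 2.

no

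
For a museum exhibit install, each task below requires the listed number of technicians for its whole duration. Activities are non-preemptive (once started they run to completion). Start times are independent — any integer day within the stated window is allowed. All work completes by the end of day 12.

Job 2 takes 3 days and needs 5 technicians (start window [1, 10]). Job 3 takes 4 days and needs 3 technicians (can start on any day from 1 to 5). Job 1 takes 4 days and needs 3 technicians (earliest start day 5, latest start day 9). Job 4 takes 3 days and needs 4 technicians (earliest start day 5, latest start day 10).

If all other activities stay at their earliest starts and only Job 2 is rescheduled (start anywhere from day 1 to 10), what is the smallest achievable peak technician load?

Job 2@1: d1:8  d2:8  d3:8  d4:3  d5:7  d6:7  d7:7  d8:3  d9:0  d10:0  d11:0  d12:0 → peak 8
Job 2@2: d1:3  d2:8  d3:8  d4:8  d5:7  d6:7  d7:7  d8:3  d9:0  d10:0  d11:0  d12:0 → peak 8
Job 2@3: d1:3  d2:3  d3:8  d4:8  d5:12  d6:7  d7:7  d8:3  d9:0  d10:0  d11:0  d12:0 → peak 12
Job 2@4: d1:3  d2:3  d3:3  d4:8  d5:12  d6:12  d7:7  d8:3  d9:0  d10:0  d11:0  d12:0 → peak 12
Job 2@5: d1:3  d2:3  d3:3  d4:3  d5:12  d6:12  d7:12  d8:3  d9:0  d10:0  d11:0  d12:0 → peak 12
Job 2@6: d1:3  d2:3  d3:3  d4:3  d5:7  d6:12  d7:12  d8:8  d9:0  d10:0  d11:0  d12:0 → peak 12
Job 2@7: d1:3  d2:3  d3:3  d4:3  d5:7  d6:7  d7:12  d8:8  d9:5  d10:0  d11:0  d12:0 → peak 12
Job 2@8: d1:3  d2:3  d3:3  d4:3  d5:7  d6:7  d7:7  d8:8  d9:5  d10:5  d11:0  d12:0 → peak 8
Job 2@9: d1:3  d2:3  d3:3  d4:3  d5:7  d6:7  d7:7  d8:3  d9:5  d10:5  d11:5  d12:0 → peak 7
Job 2@10: d1:3  d2:3  d3:3  d4:3  d5:7  d6:7  d7:7  d8:3  d9:0  d10:5  d11:5  d12:5 → peak 7
Best is Job 2@9, peak 7.

7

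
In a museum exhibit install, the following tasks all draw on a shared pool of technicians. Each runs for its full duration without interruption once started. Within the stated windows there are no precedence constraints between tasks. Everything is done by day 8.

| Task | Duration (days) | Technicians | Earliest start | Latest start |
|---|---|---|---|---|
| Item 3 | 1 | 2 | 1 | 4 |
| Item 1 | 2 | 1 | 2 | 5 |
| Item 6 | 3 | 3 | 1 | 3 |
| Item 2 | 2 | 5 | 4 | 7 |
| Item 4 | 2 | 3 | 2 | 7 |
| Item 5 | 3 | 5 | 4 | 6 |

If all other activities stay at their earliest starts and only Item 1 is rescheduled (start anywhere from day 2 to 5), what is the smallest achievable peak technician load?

Item 1@2: d1:5  d2:7  d3:7  d4:10  d5:10  d6:5  d7:0  d8:0 → peak 10
Item 1@3: d1:5  d2:6  d3:7  d4:11  d5:10  d6:5  d7:0  d8:0 → peak 11
Item 1@4: d1:5  d2:6  d3:6  d4:11  d5:11  d6:5  d7:0  d8:0 → peak 11
Item 1@5: d1:5  d2:6  d3:6  d4:10  d5:11  d6:6  d7:0  d8:0 → peak 11
Best is Item 1@2, peak 10.

10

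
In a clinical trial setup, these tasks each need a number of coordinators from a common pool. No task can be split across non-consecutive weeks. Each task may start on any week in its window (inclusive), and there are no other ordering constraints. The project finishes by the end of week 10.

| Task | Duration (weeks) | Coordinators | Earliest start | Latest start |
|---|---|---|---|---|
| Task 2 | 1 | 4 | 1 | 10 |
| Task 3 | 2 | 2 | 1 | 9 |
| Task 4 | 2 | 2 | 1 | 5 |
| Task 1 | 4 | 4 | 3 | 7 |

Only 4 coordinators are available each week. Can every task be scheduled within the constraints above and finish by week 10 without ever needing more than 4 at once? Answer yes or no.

Schedule Task 2@1, Task 3@2, Task 4@2, Task 1@4: w1:4  w2:4  w3:4  w4:4  w5:4  w6:4  w7:4  w8:0  w9:0  w10:0 — peak 4 ≤ 4.

yes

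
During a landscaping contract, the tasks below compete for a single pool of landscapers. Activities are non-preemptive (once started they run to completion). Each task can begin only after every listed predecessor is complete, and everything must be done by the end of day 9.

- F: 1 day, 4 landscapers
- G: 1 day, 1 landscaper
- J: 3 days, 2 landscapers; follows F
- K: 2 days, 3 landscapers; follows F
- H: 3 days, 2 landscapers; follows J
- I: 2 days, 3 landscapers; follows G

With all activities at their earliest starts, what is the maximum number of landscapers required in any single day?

Early-start schedule: F@1, G@1, J@2, K@2, H@5, I@2.
Load per day: day 1: 5, day 2: 8, day 3: 8, day 4: 2, day 5: 2, day 6: 2, day 7: 2, day 8: 0, day 9: 0.
Peak is 8.

8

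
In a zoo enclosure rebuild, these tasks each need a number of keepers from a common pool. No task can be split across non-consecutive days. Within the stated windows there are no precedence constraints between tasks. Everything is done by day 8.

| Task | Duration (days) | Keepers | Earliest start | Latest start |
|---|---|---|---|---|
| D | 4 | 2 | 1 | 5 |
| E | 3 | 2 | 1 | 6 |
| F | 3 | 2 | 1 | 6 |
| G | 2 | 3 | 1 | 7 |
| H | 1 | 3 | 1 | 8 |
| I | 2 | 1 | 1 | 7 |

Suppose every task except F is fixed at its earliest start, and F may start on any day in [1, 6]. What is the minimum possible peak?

F@1: d1:13  d2:10  d3:6  d4:2  d5:0  d6:0  d7:0  d8:0 → peak 13
F@2: d1:11  d2:10  d3:6  d4:4  d5:0  d6:0  d7:0  d8:0 → peak 11
F@3: d1:11  d2:8  d3:6  d4:4  d5:2  d6:0  d7:0  d8:0 → peak 11
F@4: d1:11  d2:8  d3:4  d4:4  d5:2  d6:2  d7:0  d8:0 → peak 11
F@5: d1:11  d2:8  d3:4  d4:2  d5:2  d6:2  d7:2  d8:0 → peak 11
F@6: d1:11  d2:8  d3:4  d4:2  d5:0  d6:2  d7:2  d8:2 → peak 11
Best is F@2, peak 11.

11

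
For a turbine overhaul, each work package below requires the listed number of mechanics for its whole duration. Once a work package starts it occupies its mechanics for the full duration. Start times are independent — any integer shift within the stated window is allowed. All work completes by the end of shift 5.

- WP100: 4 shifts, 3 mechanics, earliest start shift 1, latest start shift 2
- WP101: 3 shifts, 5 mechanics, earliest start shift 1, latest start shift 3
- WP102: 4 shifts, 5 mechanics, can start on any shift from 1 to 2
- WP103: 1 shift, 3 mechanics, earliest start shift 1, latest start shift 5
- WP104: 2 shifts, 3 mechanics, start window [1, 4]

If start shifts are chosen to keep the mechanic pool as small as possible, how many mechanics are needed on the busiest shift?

13

Early-start (WP100@1, WP101@1, WP102@1, WP103@1, WP104@1) gives peak 19: s1:19  s2:16  s3:13  s4:8  s5:0.
Shift WP103→5, WP104→4.
Schedule WP100@1, WP101@1, WP102@1, WP103@5, WP104@4: s1:13  s2:13  s3:13  s4:11  s5:6 — peak 13.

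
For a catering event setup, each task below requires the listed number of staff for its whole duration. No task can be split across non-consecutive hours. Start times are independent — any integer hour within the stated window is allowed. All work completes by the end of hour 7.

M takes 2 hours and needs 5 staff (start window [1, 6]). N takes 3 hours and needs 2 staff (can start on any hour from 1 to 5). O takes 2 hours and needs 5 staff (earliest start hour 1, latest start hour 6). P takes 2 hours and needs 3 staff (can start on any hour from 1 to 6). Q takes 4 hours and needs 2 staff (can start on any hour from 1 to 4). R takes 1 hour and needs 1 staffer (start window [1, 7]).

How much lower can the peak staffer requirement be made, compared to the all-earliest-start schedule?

11

Early-start peak: h1:18  h2:17  h3:4  h4:2  h5:0  h6:0  h7:0 ⇒ 18.
Leveled (M@1, N@1, O@3, P@5, Q@4, R@5): h1:7  h2:7  h3:7  h4:7  h5:6  h6:5  h7:2 ⇒ 7.
Reduction 18 − 7 = 11.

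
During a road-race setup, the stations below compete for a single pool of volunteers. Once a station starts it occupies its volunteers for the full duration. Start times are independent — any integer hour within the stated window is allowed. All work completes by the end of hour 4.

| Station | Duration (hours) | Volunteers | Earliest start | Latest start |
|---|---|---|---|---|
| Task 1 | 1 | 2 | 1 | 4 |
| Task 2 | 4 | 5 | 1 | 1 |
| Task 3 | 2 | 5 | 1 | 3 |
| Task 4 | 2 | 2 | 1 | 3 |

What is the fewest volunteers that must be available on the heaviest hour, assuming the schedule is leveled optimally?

10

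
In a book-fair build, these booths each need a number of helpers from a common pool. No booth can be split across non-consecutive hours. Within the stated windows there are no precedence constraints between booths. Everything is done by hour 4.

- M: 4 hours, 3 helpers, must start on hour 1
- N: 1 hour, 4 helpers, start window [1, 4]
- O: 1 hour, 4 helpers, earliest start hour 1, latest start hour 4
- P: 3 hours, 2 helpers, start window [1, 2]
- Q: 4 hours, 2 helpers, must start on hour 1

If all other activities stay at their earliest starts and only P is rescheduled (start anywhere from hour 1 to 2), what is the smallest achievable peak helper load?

P@1: h1:15  h2:7  h3:7  h4:5 → peak 15
P@2: h1:13  h2:7  h3:7  h4:7 → peak 13
Best is P@2, peak 13.

13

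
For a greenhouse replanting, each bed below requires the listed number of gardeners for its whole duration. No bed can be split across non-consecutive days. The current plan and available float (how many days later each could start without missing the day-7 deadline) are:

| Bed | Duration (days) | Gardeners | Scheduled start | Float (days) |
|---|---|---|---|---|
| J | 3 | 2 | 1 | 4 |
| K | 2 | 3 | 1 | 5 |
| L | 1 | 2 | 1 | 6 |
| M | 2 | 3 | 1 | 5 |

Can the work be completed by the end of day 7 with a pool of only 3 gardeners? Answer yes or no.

The minimum achievable peak is 4; 3 < 4, so no feasible schedule stays within the cap.

no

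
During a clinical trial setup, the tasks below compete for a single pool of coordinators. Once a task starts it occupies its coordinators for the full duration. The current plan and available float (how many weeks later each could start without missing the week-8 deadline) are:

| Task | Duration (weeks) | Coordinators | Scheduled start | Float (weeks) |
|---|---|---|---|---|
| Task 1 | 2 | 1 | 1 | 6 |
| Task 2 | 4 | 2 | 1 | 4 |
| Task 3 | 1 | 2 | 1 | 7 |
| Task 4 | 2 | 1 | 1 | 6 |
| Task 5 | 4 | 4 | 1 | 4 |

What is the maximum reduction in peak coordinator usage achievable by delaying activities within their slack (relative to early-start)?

6

Early-start peak: w1:10  w2:8  w3:6  w4:6  w5:0  w6:0  w7:0  w8:0 ⇒ 10.
Leveled (Task 1@1, Task 2@1, Task 3@3, Task 4@1, Task 5@5): w1:4  w2:4  w3:4  w4:2  w5:4  w6:4  w7:4  w8:4 ⇒ 4.
Reduction 10 − 4 = 6.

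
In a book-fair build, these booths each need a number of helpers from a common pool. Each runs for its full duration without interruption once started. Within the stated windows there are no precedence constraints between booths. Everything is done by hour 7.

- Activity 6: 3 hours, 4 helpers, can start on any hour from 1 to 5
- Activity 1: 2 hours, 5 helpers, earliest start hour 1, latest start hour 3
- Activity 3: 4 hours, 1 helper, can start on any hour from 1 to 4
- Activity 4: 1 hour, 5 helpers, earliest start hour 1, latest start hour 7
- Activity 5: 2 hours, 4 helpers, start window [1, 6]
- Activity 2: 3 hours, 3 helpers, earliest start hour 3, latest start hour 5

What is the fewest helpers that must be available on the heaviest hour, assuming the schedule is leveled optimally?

9

Early-start (Activity 6@1, Activity 1@1, Activity 3@1, Activity 4@1, Activity 5@1, Activity 2@3) gives peak 19: h1:19  h2:14  h3:8  h4:4  h5:3  h6:0  h7:0.
Shift Activity 3→3, Activity 4→4, Activity 5→5.
Schedule Activity 6@1, Activity 1@1, Activity 3@3, Activity 4@4, Activity 5@5, Activity 2@3: h1:9  h2:9  h3:8  h4:9  h5:8  h6:5  h7:0 — peak 9.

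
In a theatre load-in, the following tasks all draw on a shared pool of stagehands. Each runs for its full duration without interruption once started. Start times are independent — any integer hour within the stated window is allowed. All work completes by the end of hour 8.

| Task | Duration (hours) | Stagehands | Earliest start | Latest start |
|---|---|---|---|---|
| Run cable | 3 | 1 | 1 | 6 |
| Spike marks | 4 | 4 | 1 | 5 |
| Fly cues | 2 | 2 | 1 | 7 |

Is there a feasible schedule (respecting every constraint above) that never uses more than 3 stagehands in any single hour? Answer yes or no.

The minimum achievable peak is 4; 3 < 4, so no feasible schedule stays within the cap.

no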